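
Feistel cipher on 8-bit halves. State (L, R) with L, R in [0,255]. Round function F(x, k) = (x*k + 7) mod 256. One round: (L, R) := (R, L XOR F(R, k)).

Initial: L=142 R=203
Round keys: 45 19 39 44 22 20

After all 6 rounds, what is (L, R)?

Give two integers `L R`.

Round 1 (k=45): L=203 R=56
Round 2 (k=19): L=56 R=228
Round 3 (k=39): L=228 R=251
Round 4 (k=44): L=251 R=207
Round 5 (k=22): L=207 R=42
Round 6 (k=20): L=42 R=128

Answer: 42 128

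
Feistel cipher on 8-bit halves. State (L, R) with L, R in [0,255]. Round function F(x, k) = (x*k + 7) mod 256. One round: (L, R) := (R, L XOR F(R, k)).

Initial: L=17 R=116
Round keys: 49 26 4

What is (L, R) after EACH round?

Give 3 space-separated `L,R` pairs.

Answer: 116,42 42,63 63,41

Derivation:
Round 1 (k=49): L=116 R=42
Round 2 (k=26): L=42 R=63
Round 3 (k=4): L=63 R=41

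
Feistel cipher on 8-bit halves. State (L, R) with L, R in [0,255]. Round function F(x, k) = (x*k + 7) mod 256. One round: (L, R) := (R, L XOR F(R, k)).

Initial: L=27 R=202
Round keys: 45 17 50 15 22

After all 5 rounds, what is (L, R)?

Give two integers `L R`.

Round 1 (k=45): L=202 R=146
Round 2 (k=17): L=146 R=115
Round 3 (k=50): L=115 R=239
Round 4 (k=15): L=239 R=123
Round 5 (k=22): L=123 R=118

Answer: 123 118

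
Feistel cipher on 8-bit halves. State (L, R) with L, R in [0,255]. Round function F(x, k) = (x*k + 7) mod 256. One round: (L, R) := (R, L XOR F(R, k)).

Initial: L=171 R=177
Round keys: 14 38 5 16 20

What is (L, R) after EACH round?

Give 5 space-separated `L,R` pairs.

Round 1 (k=14): L=177 R=30
Round 2 (k=38): L=30 R=202
Round 3 (k=5): L=202 R=231
Round 4 (k=16): L=231 R=189
Round 5 (k=20): L=189 R=44

Answer: 177,30 30,202 202,231 231,189 189,44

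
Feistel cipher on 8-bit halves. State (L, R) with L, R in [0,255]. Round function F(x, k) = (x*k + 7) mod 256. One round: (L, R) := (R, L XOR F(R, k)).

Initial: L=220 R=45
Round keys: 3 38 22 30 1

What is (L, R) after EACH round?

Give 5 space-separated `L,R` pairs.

Round 1 (k=3): L=45 R=82
Round 2 (k=38): L=82 R=30
Round 3 (k=22): L=30 R=201
Round 4 (k=30): L=201 R=139
Round 5 (k=1): L=139 R=91

Answer: 45,82 82,30 30,201 201,139 139,91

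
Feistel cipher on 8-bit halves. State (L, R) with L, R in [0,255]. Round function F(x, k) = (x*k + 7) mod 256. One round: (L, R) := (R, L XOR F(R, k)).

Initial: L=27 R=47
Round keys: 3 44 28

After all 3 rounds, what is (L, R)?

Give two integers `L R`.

Answer: 180 56

Derivation:
Round 1 (k=3): L=47 R=143
Round 2 (k=44): L=143 R=180
Round 3 (k=28): L=180 R=56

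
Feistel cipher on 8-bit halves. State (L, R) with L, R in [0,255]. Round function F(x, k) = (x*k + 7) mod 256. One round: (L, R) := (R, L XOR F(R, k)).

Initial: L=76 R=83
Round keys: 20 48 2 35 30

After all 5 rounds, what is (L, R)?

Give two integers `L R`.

Round 1 (k=20): L=83 R=207
Round 2 (k=48): L=207 R=132
Round 3 (k=2): L=132 R=192
Round 4 (k=35): L=192 R=195
Round 5 (k=30): L=195 R=33

Answer: 195 33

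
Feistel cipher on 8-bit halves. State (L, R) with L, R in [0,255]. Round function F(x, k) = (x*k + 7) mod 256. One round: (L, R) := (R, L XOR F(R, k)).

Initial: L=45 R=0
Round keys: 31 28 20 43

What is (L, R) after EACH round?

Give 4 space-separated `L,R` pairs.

Round 1 (k=31): L=0 R=42
Round 2 (k=28): L=42 R=159
Round 3 (k=20): L=159 R=89
Round 4 (k=43): L=89 R=101

Answer: 0,42 42,159 159,89 89,101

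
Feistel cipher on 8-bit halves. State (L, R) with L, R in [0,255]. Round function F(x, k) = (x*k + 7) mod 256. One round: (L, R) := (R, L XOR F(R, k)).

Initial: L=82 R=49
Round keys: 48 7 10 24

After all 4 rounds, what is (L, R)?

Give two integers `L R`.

Round 1 (k=48): L=49 R=101
Round 2 (k=7): L=101 R=251
Round 3 (k=10): L=251 R=176
Round 4 (k=24): L=176 R=124

Answer: 176 124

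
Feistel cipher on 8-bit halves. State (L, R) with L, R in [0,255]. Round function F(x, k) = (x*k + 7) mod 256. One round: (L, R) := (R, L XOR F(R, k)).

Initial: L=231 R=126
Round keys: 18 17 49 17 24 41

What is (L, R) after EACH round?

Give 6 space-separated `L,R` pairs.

Round 1 (k=18): L=126 R=4
Round 2 (k=17): L=4 R=53
Round 3 (k=49): L=53 R=40
Round 4 (k=17): L=40 R=154
Round 5 (k=24): L=154 R=95
Round 6 (k=41): L=95 R=164

Answer: 126,4 4,53 53,40 40,154 154,95 95,164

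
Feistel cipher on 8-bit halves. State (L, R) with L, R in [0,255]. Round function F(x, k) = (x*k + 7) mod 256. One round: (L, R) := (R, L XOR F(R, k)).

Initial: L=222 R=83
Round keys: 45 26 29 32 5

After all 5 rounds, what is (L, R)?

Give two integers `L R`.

Round 1 (k=45): L=83 R=64
Round 2 (k=26): L=64 R=212
Round 3 (k=29): L=212 R=75
Round 4 (k=32): L=75 R=179
Round 5 (k=5): L=179 R=205

Answer: 179 205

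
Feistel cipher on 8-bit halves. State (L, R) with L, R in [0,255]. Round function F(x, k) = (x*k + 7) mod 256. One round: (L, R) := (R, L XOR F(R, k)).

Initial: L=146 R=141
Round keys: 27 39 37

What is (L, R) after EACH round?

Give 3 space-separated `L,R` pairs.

Answer: 141,116 116,62 62,137

Derivation:
Round 1 (k=27): L=141 R=116
Round 2 (k=39): L=116 R=62
Round 3 (k=37): L=62 R=137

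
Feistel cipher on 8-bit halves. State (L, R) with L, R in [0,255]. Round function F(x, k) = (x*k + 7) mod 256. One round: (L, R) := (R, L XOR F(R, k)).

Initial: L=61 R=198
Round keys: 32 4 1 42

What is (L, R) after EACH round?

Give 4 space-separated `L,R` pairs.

Answer: 198,250 250,41 41,202 202,2

Derivation:
Round 1 (k=32): L=198 R=250
Round 2 (k=4): L=250 R=41
Round 3 (k=1): L=41 R=202
Round 4 (k=42): L=202 R=2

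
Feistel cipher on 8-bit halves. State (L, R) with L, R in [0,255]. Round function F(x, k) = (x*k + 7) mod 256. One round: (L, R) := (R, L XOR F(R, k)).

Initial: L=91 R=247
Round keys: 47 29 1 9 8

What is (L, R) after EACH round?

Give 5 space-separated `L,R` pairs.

Round 1 (k=47): L=247 R=59
Round 2 (k=29): L=59 R=65
Round 3 (k=1): L=65 R=115
Round 4 (k=9): L=115 R=83
Round 5 (k=8): L=83 R=236

Answer: 247,59 59,65 65,115 115,83 83,236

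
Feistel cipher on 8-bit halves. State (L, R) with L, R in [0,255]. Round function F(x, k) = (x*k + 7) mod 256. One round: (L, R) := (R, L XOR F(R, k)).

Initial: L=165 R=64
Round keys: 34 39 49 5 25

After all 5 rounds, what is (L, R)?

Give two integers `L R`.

Round 1 (k=34): L=64 R=34
Round 2 (k=39): L=34 R=117
Round 3 (k=49): L=117 R=78
Round 4 (k=5): L=78 R=248
Round 5 (k=25): L=248 R=113

Answer: 248 113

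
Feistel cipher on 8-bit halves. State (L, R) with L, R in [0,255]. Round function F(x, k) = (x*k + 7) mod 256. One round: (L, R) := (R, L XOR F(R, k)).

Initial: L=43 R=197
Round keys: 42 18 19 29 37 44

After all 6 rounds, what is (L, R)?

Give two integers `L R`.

Round 1 (k=42): L=197 R=114
Round 2 (k=18): L=114 R=206
Round 3 (k=19): L=206 R=35
Round 4 (k=29): L=35 R=48
Round 5 (k=37): L=48 R=212
Round 6 (k=44): L=212 R=71

Answer: 212 71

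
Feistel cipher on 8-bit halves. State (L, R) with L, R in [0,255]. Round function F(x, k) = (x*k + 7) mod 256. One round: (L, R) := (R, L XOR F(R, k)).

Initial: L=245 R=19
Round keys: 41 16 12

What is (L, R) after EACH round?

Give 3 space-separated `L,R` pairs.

Answer: 19,231 231,100 100,80

Derivation:
Round 1 (k=41): L=19 R=231
Round 2 (k=16): L=231 R=100
Round 3 (k=12): L=100 R=80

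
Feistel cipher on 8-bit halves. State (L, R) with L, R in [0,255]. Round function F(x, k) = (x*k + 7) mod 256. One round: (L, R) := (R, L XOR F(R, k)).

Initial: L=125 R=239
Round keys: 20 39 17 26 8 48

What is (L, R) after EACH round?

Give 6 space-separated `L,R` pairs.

Answer: 239,206 206,134 134,35 35,19 19,188 188,84

Derivation:
Round 1 (k=20): L=239 R=206
Round 2 (k=39): L=206 R=134
Round 3 (k=17): L=134 R=35
Round 4 (k=26): L=35 R=19
Round 5 (k=8): L=19 R=188
Round 6 (k=48): L=188 R=84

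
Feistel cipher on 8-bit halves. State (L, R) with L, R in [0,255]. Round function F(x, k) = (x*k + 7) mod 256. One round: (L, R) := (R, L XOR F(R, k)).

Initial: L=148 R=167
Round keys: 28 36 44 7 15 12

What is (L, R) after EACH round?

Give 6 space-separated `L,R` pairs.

Round 1 (k=28): L=167 R=223
Round 2 (k=36): L=223 R=196
Round 3 (k=44): L=196 R=104
Round 4 (k=7): L=104 R=27
Round 5 (k=15): L=27 R=244
Round 6 (k=12): L=244 R=108

Answer: 167,223 223,196 196,104 104,27 27,244 244,108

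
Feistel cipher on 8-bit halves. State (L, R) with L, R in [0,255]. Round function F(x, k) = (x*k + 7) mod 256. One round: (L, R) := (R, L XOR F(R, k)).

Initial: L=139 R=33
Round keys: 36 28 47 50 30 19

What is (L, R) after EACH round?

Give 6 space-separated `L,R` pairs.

Round 1 (k=36): L=33 R=32
Round 2 (k=28): L=32 R=166
Round 3 (k=47): L=166 R=161
Round 4 (k=50): L=161 R=223
Round 5 (k=30): L=223 R=136
Round 6 (k=19): L=136 R=192

Answer: 33,32 32,166 166,161 161,223 223,136 136,192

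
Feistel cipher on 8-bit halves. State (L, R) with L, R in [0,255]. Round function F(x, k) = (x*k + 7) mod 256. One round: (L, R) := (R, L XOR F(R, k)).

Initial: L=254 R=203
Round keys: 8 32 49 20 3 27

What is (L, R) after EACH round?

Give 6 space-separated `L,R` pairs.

Answer: 203,161 161,236 236,146 146,131 131,2 2,190

Derivation:
Round 1 (k=8): L=203 R=161
Round 2 (k=32): L=161 R=236
Round 3 (k=49): L=236 R=146
Round 4 (k=20): L=146 R=131
Round 5 (k=3): L=131 R=2
Round 6 (k=27): L=2 R=190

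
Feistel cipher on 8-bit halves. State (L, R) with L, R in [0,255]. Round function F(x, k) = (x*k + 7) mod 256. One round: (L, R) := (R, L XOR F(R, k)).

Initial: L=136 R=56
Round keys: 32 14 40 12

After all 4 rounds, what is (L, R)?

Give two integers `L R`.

Answer: 160 102

Derivation:
Round 1 (k=32): L=56 R=143
Round 2 (k=14): L=143 R=225
Round 3 (k=40): L=225 R=160
Round 4 (k=12): L=160 R=102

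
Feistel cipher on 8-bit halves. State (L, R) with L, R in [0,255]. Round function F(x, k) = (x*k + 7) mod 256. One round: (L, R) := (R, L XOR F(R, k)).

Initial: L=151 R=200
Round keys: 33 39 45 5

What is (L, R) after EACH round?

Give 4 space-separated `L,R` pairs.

Round 1 (k=33): L=200 R=88
Round 2 (k=39): L=88 R=167
Round 3 (k=45): L=167 R=58
Round 4 (k=5): L=58 R=142

Answer: 200,88 88,167 167,58 58,142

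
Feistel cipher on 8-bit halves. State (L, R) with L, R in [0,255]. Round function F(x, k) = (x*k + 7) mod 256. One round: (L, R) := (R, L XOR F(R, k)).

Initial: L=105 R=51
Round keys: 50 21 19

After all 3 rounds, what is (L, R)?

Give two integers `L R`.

Answer: 24 91

Derivation:
Round 1 (k=50): L=51 R=148
Round 2 (k=21): L=148 R=24
Round 3 (k=19): L=24 R=91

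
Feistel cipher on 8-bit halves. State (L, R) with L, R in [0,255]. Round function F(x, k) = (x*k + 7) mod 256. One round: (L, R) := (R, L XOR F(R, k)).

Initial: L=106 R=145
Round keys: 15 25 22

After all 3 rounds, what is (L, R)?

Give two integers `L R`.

Round 1 (k=15): L=145 R=236
Round 2 (k=25): L=236 R=130
Round 3 (k=22): L=130 R=223

Answer: 130 223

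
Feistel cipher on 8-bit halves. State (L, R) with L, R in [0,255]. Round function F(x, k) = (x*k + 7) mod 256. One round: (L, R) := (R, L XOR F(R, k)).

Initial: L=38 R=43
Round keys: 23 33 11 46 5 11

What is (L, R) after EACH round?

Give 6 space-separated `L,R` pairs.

Round 1 (k=23): L=43 R=194
Round 2 (k=33): L=194 R=34
Round 3 (k=11): L=34 R=191
Round 4 (k=46): L=191 R=123
Round 5 (k=5): L=123 R=209
Round 6 (k=11): L=209 R=121

Answer: 43,194 194,34 34,191 191,123 123,209 209,121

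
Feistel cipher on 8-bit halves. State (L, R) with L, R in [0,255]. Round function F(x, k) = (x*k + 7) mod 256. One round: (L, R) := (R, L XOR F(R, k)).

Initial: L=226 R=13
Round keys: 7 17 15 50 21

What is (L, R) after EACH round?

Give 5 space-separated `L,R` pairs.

Answer: 13,128 128,138 138,157 157,59 59,67

Derivation:
Round 1 (k=7): L=13 R=128
Round 2 (k=17): L=128 R=138
Round 3 (k=15): L=138 R=157
Round 4 (k=50): L=157 R=59
Round 5 (k=21): L=59 R=67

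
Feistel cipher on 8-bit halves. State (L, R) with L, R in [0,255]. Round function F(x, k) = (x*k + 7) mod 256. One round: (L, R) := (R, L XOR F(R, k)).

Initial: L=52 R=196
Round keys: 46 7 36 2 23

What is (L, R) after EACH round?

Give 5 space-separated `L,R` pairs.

Answer: 196,11 11,144 144,76 76,15 15,44

Derivation:
Round 1 (k=46): L=196 R=11
Round 2 (k=7): L=11 R=144
Round 3 (k=36): L=144 R=76
Round 4 (k=2): L=76 R=15
Round 5 (k=23): L=15 R=44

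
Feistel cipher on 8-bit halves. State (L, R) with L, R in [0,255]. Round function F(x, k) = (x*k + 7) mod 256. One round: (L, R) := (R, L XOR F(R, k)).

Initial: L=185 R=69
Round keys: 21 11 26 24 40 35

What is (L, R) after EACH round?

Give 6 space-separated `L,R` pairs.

Round 1 (k=21): L=69 R=9
Round 2 (k=11): L=9 R=47
Round 3 (k=26): L=47 R=196
Round 4 (k=24): L=196 R=72
Round 5 (k=40): L=72 R=131
Round 6 (k=35): L=131 R=184

Answer: 69,9 9,47 47,196 196,72 72,131 131,184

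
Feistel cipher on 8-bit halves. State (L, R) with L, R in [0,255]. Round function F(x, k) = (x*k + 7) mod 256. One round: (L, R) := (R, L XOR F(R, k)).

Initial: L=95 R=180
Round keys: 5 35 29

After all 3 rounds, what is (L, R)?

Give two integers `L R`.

Answer: 183 22

Derivation:
Round 1 (k=5): L=180 R=212
Round 2 (k=35): L=212 R=183
Round 3 (k=29): L=183 R=22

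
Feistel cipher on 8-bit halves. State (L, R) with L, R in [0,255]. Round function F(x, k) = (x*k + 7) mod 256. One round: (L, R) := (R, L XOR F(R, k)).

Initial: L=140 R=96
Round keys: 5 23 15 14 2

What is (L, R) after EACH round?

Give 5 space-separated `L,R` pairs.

Answer: 96,107 107,196 196,232 232,115 115,5

Derivation:
Round 1 (k=5): L=96 R=107
Round 2 (k=23): L=107 R=196
Round 3 (k=15): L=196 R=232
Round 4 (k=14): L=232 R=115
Round 5 (k=2): L=115 R=5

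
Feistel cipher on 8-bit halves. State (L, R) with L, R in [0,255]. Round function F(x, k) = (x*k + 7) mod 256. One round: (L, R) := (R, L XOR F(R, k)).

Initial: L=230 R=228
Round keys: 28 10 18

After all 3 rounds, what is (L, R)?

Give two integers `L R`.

Round 1 (k=28): L=228 R=17
Round 2 (k=10): L=17 R=85
Round 3 (k=18): L=85 R=16

Answer: 85 16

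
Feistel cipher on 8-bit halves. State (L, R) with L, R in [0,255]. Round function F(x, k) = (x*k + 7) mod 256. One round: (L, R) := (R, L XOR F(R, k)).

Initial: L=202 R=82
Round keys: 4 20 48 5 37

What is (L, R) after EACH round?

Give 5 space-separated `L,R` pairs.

Answer: 82,133 133,57 57,50 50,56 56,45

Derivation:
Round 1 (k=4): L=82 R=133
Round 2 (k=20): L=133 R=57
Round 3 (k=48): L=57 R=50
Round 4 (k=5): L=50 R=56
Round 5 (k=37): L=56 R=45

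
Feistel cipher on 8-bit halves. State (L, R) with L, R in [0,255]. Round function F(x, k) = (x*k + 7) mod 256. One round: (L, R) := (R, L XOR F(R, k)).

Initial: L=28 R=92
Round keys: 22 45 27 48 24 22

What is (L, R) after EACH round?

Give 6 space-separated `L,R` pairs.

Round 1 (k=22): L=92 R=243
Round 2 (k=45): L=243 R=226
Round 3 (k=27): L=226 R=46
Round 4 (k=48): L=46 R=69
Round 5 (k=24): L=69 R=81
Round 6 (k=22): L=81 R=184

Answer: 92,243 243,226 226,46 46,69 69,81 81,184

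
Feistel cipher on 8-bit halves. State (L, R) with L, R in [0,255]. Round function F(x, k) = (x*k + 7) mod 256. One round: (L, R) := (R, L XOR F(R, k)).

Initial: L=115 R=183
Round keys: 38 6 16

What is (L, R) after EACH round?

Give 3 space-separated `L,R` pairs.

Round 1 (k=38): L=183 R=66
Round 2 (k=6): L=66 R=36
Round 3 (k=16): L=36 R=5

Answer: 183,66 66,36 36,5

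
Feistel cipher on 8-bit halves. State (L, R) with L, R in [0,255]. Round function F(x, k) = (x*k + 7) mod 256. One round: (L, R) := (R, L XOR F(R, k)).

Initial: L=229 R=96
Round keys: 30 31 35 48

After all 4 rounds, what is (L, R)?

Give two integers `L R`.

Answer: 84 2

Derivation:
Round 1 (k=30): L=96 R=162
Round 2 (k=31): L=162 R=197
Round 3 (k=35): L=197 R=84
Round 4 (k=48): L=84 R=2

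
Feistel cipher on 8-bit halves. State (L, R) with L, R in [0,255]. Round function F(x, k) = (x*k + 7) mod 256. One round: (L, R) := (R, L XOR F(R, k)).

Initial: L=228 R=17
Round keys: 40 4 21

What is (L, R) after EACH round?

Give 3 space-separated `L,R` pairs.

Round 1 (k=40): L=17 R=75
Round 2 (k=4): L=75 R=34
Round 3 (k=21): L=34 R=154

Answer: 17,75 75,34 34,154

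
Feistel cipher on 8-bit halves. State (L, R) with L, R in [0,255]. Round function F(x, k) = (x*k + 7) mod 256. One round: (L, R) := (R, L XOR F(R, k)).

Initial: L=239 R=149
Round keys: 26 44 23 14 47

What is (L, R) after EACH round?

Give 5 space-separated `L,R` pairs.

Answer: 149,198 198,154 154,27 27,27 27,231

Derivation:
Round 1 (k=26): L=149 R=198
Round 2 (k=44): L=198 R=154
Round 3 (k=23): L=154 R=27
Round 4 (k=14): L=27 R=27
Round 5 (k=47): L=27 R=231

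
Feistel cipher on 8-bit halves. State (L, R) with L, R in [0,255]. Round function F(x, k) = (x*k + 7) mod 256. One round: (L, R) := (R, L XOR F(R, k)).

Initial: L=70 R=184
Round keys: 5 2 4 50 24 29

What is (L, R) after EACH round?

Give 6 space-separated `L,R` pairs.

Answer: 184,217 217,1 1,210 210,10 10,37 37,50

Derivation:
Round 1 (k=5): L=184 R=217
Round 2 (k=2): L=217 R=1
Round 3 (k=4): L=1 R=210
Round 4 (k=50): L=210 R=10
Round 5 (k=24): L=10 R=37
Round 6 (k=29): L=37 R=50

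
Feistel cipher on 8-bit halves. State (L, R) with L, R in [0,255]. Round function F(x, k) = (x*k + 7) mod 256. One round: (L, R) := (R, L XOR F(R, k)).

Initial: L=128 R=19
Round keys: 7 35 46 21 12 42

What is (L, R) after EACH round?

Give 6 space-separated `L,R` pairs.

Answer: 19,12 12,184 184,27 27,134 134,84 84,73

Derivation:
Round 1 (k=7): L=19 R=12
Round 2 (k=35): L=12 R=184
Round 3 (k=46): L=184 R=27
Round 4 (k=21): L=27 R=134
Round 5 (k=12): L=134 R=84
Round 6 (k=42): L=84 R=73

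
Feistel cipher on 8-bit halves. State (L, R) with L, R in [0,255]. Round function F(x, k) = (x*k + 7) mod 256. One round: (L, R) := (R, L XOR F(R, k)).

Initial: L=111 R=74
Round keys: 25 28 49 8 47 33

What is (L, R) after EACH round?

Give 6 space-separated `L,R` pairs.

Answer: 74,46 46,69 69,18 18,210 210,135 135,188

Derivation:
Round 1 (k=25): L=74 R=46
Round 2 (k=28): L=46 R=69
Round 3 (k=49): L=69 R=18
Round 4 (k=8): L=18 R=210
Round 5 (k=47): L=210 R=135
Round 6 (k=33): L=135 R=188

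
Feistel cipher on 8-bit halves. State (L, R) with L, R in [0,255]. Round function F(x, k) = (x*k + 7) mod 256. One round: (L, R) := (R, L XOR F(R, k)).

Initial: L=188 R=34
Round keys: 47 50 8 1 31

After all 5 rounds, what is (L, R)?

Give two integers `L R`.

Round 1 (k=47): L=34 R=249
Round 2 (k=50): L=249 R=139
Round 3 (k=8): L=139 R=166
Round 4 (k=1): L=166 R=38
Round 5 (k=31): L=38 R=7

Answer: 38 7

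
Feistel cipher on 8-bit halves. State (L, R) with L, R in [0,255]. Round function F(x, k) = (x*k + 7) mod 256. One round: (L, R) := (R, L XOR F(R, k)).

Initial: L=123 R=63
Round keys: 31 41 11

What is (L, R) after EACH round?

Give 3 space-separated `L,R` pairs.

Answer: 63,211 211,237 237,229

Derivation:
Round 1 (k=31): L=63 R=211
Round 2 (k=41): L=211 R=237
Round 3 (k=11): L=237 R=229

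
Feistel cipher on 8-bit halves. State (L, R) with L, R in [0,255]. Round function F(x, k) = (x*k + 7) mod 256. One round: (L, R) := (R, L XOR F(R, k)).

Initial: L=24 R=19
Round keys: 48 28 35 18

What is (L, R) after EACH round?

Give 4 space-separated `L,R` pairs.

Round 1 (k=48): L=19 R=143
Round 2 (k=28): L=143 R=184
Round 3 (k=35): L=184 R=160
Round 4 (k=18): L=160 R=255

Answer: 19,143 143,184 184,160 160,255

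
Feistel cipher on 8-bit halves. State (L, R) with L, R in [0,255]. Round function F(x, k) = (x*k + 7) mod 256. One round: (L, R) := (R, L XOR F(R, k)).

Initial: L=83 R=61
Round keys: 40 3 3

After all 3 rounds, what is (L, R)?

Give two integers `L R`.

Answer: 166 37

Derivation:
Round 1 (k=40): L=61 R=220
Round 2 (k=3): L=220 R=166
Round 3 (k=3): L=166 R=37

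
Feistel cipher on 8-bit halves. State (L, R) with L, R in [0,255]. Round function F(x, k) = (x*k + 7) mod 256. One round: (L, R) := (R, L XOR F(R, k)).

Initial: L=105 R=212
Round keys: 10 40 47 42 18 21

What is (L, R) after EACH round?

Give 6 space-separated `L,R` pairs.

Round 1 (k=10): L=212 R=38
Round 2 (k=40): L=38 R=35
Round 3 (k=47): L=35 R=82
Round 4 (k=42): L=82 R=88
Round 5 (k=18): L=88 R=101
Round 6 (k=21): L=101 R=8

Answer: 212,38 38,35 35,82 82,88 88,101 101,8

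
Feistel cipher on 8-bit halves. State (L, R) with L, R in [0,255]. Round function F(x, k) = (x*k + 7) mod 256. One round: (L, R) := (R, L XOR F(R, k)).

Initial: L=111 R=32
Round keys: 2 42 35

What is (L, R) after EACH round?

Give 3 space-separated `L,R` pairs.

Answer: 32,40 40,183 183,36

Derivation:
Round 1 (k=2): L=32 R=40
Round 2 (k=42): L=40 R=183
Round 3 (k=35): L=183 R=36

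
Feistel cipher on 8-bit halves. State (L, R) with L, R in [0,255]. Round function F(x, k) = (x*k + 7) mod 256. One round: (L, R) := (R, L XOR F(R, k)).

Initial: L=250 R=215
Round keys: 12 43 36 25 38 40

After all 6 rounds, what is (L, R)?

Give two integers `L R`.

Round 1 (k=12): L=215 R=225
Round 2 (k=43): L=225 R=5
Round 3 (k=36): L=5 R=90
Round 4 (k=25): L=90 R=212
Round 5 (k=38): L=212 R=37
Round 6 (k=40): L=37 R=27

Answer: 37 27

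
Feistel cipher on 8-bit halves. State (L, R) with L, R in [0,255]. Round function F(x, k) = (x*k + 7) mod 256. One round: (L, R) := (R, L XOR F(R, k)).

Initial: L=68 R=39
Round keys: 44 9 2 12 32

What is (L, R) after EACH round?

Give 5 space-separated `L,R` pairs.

Round 1 (k=44): L=39 R=255
Round 2 (k=9): L=255 R=217
Round 3 (k=2): L=217 R=70
Round 4 (k=12): L=70 R=150
Round 5 (k=32): L=150 R=129

Answer: 39,255 255,217 217,70 70,150 150,129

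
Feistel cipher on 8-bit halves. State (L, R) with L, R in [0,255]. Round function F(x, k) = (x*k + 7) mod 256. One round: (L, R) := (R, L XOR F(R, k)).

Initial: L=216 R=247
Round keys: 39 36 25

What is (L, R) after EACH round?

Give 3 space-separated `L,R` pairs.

Round 1 (k=39): L=247 R=112
Round 2 (k=36): L=112 R=48
Round 3 (k=25): L=48 R=199

Answer: 247,112 112,48 48,199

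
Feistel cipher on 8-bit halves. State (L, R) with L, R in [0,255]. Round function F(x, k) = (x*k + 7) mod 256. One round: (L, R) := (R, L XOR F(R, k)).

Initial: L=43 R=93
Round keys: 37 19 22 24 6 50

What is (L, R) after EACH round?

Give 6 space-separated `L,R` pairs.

Round 1 (k=37): L=93 R=83
Round 2 (k=19): L=83 R=109
Round 3 (k=22): L=109 R=54
Round 4 (k=24): L=54 R=122
Round 5 (k=6): L=122 R=213
Round 6 (k=50): L=213 R=219

Answer: 93,83 83,109 109,54 54,122 122,213 213,219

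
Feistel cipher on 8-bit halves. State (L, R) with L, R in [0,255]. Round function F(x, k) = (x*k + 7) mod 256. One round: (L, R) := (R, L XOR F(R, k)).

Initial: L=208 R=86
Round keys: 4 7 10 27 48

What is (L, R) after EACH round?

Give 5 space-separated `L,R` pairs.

Round 1 (k=4): L=86 R=143
Round 2 (k=7): L=143 R=166
Round 3 (k=10): L=166 R=12
Round 4 (k=27): L=12 R=237
Round 5 (k=48): L=237 R=123

Answer: 86,143 143,166 166,12 12,237 237,123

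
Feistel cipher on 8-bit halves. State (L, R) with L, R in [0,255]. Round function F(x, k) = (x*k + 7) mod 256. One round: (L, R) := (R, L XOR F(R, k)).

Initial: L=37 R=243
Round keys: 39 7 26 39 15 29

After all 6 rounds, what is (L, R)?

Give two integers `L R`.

Answer: 85 250

Derivation:
Round 1 (k=39): L=243 R=41
Round 2 (k=7): L=41 R=213
Round 3 (k=26): L=213 R=128
Round 4 (k=39): L=128 R=82
Round 5 (k=15): L=82 R=85
Round 6 (k=29): L=85 R=250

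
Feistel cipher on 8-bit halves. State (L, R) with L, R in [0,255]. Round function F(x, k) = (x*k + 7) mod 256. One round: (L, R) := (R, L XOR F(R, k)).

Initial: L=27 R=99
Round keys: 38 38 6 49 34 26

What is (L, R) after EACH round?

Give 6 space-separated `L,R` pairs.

Round 1 (k=38): L=99 R=162
Round 2 (k=38): L=162 R=112
Round 3 (k=6): L=112 R=5
Round 4 (k=49): L=5 R=140
Round 5 (k=34): L=140 R=154
Round 6 (k=26): L=154 R=39

Answer: 99,162 162,112 112,5 5,140 140,154 154,39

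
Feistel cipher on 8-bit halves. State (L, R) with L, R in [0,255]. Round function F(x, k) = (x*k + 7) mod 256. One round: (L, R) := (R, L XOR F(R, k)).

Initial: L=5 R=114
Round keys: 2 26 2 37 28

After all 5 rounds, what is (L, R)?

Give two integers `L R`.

Answer: 171 220

Derivation:
Round 1 (k=2): L=114 R=238
Round 2 (k=26): L=238 R=65
Round 3 (k=2): L=65 R=103
Round 4 (k=37): L=103 R=171
Round 5 (k=28): L=171 R=220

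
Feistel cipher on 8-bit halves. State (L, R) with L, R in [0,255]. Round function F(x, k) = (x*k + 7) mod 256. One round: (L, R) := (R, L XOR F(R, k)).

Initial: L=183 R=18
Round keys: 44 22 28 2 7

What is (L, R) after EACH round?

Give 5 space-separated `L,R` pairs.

Round 1 (k=44): L=18 R=168
Round 2 (k=22): L=168 R=101
Round 3 (k=28): L=101 R=187
Round 4 (k=2): L=187 R=24
Round 5 (k=7): L=24 R=20

Answer: 18,168 168,101 101,187 187,24 24,20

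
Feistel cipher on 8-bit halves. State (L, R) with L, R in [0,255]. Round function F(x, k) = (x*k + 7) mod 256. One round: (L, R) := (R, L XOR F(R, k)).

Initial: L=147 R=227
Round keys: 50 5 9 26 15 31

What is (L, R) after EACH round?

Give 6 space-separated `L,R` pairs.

Round 1 (k=50): L=227 R=206
Round 2 (k=5): L=206 R=238
Round 3 (k=9): L=238 R=171
Round 4 (k=26): L=171 R=139
Round 5 (k=15): L=139 R=135
Round 6 (k=31): L=135 R=235

Answer: 227,206 206,238 238,171 171,139 139,135 135,235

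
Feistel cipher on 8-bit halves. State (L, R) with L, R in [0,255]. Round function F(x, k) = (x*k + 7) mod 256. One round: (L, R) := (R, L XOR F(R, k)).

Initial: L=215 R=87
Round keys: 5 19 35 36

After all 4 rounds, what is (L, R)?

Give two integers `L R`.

Answer: 111 234

Derivation:
Round 1 (k=5): L=87 R=109
Round 2 (k=19): L=109 R=73
Round 3 (k=35): L=73 R=111
Round 4 (k=36): L=111 R=234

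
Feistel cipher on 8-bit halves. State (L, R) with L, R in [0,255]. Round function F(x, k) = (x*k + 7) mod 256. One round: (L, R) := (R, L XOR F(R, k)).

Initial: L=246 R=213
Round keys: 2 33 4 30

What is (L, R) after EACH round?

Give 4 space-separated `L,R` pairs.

Round 1 (k=2): L=213 R=71
Round 2 (k=33): L=71 R=251
Round 3 (k=4): L=251 R=180
Round 4 (k=30): L=180 R=228

Answer: 213,71 71,251 251,180 180,228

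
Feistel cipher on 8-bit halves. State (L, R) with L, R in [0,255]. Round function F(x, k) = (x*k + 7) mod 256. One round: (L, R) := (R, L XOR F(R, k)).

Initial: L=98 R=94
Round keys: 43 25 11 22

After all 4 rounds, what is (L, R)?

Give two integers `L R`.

Round 1 (k=43): L=94 R=179
Round 2 (k=25): L=179 R=220
Round 3 (k=11): L=220 R=200
Round 4 (k=22): L=200 R=235

Answer: 200 235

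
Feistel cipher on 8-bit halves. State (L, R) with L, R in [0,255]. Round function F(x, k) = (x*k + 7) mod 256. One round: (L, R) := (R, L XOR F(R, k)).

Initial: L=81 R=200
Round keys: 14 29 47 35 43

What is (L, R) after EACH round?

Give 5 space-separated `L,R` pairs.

Answer: 200,166 166,29 29,252 252,102 102,213

Derivation:
Round 1 (k=14): L=200 R=166
Round 2 (k=29): L=166 R=29
Round 3 (k=47): L=29 R=252
Round 4 (k=35): L=252 R=102
Round 5 (k=43): L=102 R=213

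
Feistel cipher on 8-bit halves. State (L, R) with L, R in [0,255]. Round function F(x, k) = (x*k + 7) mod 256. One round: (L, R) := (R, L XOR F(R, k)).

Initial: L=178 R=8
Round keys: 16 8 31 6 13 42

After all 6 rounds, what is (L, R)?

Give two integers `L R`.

Answer: 116 109

Derivation:
Round 1 (k=16): L=8 R=53
Round 2 (k=8): L=53 R=167
Round 3 (k=31): L=167 R=117
Round 4 (k=6): L=117 R=98
Round 5 (k=13): L=98 R=116
Round 6 (k=42): L=116 R=109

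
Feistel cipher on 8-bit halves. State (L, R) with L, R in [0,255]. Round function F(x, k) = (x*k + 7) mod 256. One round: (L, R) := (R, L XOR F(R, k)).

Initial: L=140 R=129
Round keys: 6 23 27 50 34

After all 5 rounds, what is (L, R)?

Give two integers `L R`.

Answer: 14 46

Derivation:
Round 1 (k=6): L=129 R=129
Round 2 (k=23): L=129 R=31
Round 3 (k=27): L=31 R=205
Round 4 (k=50): L=205 R=14
Round 5 (k=34): L=14 R=46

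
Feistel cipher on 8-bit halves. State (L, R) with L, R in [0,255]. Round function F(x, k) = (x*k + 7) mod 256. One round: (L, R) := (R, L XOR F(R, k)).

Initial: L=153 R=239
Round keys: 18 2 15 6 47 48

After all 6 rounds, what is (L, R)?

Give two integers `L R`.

Answer: 133 174

Derivation:
Round 1 (k=18): L=239 R=76
Round 2 (k=2): L=76 R=112
Round 3 (k=15): L=112 R=219
Round 4 (k=6): L=219 R=89
Round 5 (k=47): L=89 R=133
Round 6 (k=48): L=133 R=174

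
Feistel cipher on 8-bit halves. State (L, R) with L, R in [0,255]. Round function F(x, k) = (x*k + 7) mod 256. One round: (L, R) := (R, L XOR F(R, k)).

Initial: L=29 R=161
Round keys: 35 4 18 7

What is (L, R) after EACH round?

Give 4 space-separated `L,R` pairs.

Round 1 (k=35): L=161 R=23
Round 2 (k=4): L=23 R=194
Round 3 (k=18): L=194 R=188
Round 4 (k=7): L=188 R=233

Answer: 161,23 23,194 194,188 188,233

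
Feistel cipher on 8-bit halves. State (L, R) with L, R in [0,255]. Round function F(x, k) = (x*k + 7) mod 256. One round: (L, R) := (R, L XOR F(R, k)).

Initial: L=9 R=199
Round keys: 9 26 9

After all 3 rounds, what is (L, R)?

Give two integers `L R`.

Round 1 (k=9): L=199 R=15
Round 2 (k=26): L=15 R=74
Round 3 (k=9): L=74 R=174

Answer: 74 174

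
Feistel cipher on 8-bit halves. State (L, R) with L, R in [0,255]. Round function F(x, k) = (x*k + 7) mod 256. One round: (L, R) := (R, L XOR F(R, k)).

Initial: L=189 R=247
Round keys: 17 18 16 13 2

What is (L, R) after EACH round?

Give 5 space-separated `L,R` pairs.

Round 1 (k=17): L=247 R=211
Round 2 (k=18): L=211 R=42
Round 3 (k=16): L=42 R=116
Round 4 (k=13): L=116 R=193
Round 5 (k=2): L=193 R=253

Answer: 247,211 211,42 42,116 116,193 193,253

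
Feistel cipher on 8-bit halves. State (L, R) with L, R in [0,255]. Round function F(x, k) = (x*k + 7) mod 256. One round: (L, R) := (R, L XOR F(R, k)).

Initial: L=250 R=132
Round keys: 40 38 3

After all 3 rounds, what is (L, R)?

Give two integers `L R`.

Answer: 81 167

Derivation:
Round 1 (k=40): L=132 R=93
Round 2 (k=38): L=93 R=81
Round 3 (k=3): L=81 R=167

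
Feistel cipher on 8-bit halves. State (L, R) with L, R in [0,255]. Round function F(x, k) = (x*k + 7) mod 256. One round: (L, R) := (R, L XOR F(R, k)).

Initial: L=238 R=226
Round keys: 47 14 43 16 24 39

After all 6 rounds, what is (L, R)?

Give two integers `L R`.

Round 1 (k=47): L=226 R=107
Round 2 (k=14): L=107 R=3
Round 3 (k=43): L=3 R=227
Round 4 (k=16): L=227 R=52
Round 5 (k=24): L=52 R=4
Round 6 (k=39): L=4 R=151

Answer: 4 151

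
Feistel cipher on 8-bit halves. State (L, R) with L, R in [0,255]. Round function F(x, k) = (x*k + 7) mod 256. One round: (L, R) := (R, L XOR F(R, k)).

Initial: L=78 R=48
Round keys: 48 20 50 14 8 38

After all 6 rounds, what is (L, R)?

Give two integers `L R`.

Answer: 195 13

Derivation:
Round 1 (k=48): L=48 R=73
Round 2 (k=20): L=73 R=139
Round 3 (k=50): L=139 R=100
Round 4 (k=14): L=100 R=244
Round 5 (k=8): L=244 R=195
Round 6 (k=38): L=195 R=13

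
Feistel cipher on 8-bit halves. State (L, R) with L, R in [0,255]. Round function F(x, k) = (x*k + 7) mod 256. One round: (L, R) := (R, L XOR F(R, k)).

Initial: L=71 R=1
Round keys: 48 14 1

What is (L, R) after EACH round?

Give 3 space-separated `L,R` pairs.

Round 1 (k=48): L=1 R=112
Round 2 (k=14): L=112 R=38
Round 3 (k=1): L=38 R=93

Answer: 1,112 112,38 38,93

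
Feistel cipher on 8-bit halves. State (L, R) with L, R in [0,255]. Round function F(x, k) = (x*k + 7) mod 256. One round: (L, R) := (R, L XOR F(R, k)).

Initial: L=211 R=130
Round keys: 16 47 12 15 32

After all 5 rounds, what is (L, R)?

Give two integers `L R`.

Answer: 1 0

Derivation:
Round 1 (k=16): L=130 R=244
Round 2 (k=47): L=244 R=81
Round 3 (k=12): L=81 R=39
Round 4 (k=15): L=39 R=1
Round 5 (k=32): L=1 R=0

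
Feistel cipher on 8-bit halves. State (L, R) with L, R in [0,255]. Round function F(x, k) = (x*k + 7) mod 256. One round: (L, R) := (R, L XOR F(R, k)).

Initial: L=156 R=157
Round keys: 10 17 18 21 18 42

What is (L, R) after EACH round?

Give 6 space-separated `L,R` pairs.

Answer: 157,181 181,145 145,140 140,18 18,199 199,191

Derivation:
Round 1 (k=10): L=157 R=181
Round 2 (k=17): L=181 R=145
Round 3 (k=18): L=145 R=140
Round 4 (k=21): L=140 R=18
Round 5 (k=18): L=18 R=199
Round 6 (k=42): L=199 R=191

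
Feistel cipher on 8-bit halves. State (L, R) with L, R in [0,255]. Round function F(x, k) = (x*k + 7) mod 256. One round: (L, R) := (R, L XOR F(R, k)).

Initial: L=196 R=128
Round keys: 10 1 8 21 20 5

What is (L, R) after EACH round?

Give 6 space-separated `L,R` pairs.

Answer: 128,195 195,74 74,148 148,97 97,15 15,51

Derivation:
Round 1 (k=10): L=128 R=195
Round 2 (k=1): L=195 R=74
Round 3 (k=8): L=74 R=148
Round 4 (k=21): L=148 R=97
Round 5 (k=20): L=97 R=15
Round 6 (k=5): L=15 R=51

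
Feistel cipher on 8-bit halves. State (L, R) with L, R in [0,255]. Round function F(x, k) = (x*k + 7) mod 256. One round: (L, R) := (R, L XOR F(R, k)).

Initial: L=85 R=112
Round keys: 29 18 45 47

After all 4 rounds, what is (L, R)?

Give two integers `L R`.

Answer: 164 184

Derivation:
Round 1 (k=29): L=112 R=226
Round 2 (k=18): L=226 R=155
Round 3 (k=45): L=155 R=164
Round 4 (k=47): L=164 R=184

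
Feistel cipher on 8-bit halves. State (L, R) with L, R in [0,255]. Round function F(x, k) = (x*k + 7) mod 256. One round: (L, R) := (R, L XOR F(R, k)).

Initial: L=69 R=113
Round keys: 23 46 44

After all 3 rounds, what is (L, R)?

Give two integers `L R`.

Round 1 (k=23): L=113 R=107
Round 2 (k=46): L=107 R=48
Round 3 (k=44): L=48 R=44

Answer: 48 44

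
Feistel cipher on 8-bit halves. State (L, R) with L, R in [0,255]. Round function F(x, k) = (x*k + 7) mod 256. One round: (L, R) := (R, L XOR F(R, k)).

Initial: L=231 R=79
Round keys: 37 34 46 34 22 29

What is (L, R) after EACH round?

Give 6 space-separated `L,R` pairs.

Round 1 (k=37): L=79 R=149
Round 2 (k=34): L=149 R=158
Round 3 (k=46): L=158 R=254
Round 4 (k=34): L=254 R=93
Round 5 (k=22): L=93 R=251
Round 6 (k=29): L=251 R=43

Answer: 79,149 149,158 158,254 254,93 93,251 251,43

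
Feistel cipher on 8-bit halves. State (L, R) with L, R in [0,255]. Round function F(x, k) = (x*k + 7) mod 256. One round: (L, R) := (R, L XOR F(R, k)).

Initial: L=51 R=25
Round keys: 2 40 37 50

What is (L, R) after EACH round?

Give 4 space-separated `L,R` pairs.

Answer: 25,10 10,142 142,135 135,235

Derivation:
Round 1 (k=2): L=25 R=10
Round 2 (k=40): L=10 R=142
Round 3 (k=37): L=142 R=135
Round 4 (k=50): L=135 R=235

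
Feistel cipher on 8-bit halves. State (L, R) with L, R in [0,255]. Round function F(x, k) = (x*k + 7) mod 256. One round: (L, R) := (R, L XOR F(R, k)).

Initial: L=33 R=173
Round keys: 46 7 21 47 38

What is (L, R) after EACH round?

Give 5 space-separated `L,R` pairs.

Answer: 173,60 60,6 6,185 185,248 248,110

Derivation:
Round 1 (k=46): L=173 R=60
Round 2 (k=7): L=60 R=6
Round 3 (k=21): L=6 R=185
Round 4 (k=47): L=185 R=248
Round 5 (k=38): L=248 R=110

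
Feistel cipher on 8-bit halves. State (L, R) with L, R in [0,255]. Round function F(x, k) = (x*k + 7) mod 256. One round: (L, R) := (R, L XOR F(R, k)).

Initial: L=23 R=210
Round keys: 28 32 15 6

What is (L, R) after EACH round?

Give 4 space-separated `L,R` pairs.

Answer: 210,232 232,213 213,106 106,86

Derivation:
Round 1 (k=28): L=210 R=232
Round 2 (k=32): L=232 R=213
Round 3 (k=15): L=213 R=106
Round 4 (k=6): L=106 R=86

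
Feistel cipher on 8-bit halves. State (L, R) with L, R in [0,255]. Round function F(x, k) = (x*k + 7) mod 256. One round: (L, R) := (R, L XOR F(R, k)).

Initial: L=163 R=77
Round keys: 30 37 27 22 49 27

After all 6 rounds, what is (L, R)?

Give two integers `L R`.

Round 1 (k=30): L=77 R=174
Round 2 (k=37): L=174 R=96
Round 3 (k=27): L=96 R=137
Round 4 (k=22): L=137 R=173
Round 5 (k=49): L=173 R=173
Round 6 (k=27): L=173 R=235

Answer: 173 235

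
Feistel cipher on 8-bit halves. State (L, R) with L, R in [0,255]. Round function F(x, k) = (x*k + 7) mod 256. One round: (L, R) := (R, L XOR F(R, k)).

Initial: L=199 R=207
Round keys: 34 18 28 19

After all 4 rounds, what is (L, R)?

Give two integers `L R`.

Answer: 181 18

Derivation:
Round 1 (k=34): L=207 R=66
Round 2 (k=18): L=66 R=100
Round 3 (k=28): L=100 R=181
Round 4 (k=19): L=181 R=18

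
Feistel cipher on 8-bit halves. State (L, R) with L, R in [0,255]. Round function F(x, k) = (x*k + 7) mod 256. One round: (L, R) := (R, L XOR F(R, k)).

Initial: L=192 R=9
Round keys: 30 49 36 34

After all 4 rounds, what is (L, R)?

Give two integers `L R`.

Round 1 (k=30): L=9 R=213
Round 2 (k=49): L=213 R=197
Round 3 (k=36): L=197 R=110
Round 4 (k=34): L=110 R=102

Answer: 110 102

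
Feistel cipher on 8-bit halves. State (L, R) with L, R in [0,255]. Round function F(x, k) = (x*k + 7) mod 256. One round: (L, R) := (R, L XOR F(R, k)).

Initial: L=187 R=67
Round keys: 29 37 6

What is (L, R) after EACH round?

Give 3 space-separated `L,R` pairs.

Round 1 (k=29): L=67 R=37
Round 2 (k=37): L=37 R=35
Round 3 (k=6): L=35 R=252

Answer: 67,37 37,35 35,252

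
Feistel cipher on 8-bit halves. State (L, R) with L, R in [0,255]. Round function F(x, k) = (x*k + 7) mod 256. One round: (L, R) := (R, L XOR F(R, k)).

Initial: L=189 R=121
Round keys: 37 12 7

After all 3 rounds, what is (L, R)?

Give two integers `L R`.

Round 1 (k=37): L=121 R=57
Round 2 (k=12): L=57 R=202
Round 3 (k=7): L=202 R=180

Answer: 202 180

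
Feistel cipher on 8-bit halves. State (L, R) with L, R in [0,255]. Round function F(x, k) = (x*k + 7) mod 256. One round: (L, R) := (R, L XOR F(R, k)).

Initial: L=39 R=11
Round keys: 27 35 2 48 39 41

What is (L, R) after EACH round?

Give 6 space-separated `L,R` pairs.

Round 1 (k=27): L=11 R=23
Round 2 (k=35): L=23 R=39
Round 3 (k=2): L=39 R=66
Round 4 (k=48): L=66 R=64
Round 5 (k=39): L=64 R=133
Round 6 (k=41): L=133 R=20

Answer: 11,23 23,39 39,66 66,64 64,133 133,20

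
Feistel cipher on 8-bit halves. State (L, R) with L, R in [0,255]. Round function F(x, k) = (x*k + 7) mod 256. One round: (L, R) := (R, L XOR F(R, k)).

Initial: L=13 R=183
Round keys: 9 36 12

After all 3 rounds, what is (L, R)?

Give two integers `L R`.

Answer: 228 204

Derivation:
Round 1 (k=9): L=183 R=123
Round 2 (k=36): L=123 R=228
Round 3 (k=12): L=228 R=204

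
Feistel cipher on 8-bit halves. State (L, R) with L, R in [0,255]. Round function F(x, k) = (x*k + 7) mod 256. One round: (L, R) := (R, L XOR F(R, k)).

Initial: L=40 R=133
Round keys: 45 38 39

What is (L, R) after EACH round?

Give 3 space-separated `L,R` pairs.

Round 1 (k=45): L=133 R=64
Round 2 (k=38): L=64 R=2
Round 3 (k=39): L=2 R=21

Answer: 133,64 64,2 2,21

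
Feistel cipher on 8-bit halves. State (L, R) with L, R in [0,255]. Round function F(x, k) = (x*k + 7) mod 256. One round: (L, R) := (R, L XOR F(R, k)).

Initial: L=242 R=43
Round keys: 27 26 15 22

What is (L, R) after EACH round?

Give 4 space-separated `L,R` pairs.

Answer: 43,98 98,208 208,85 85,133

Derivation:
Round 1 (k=27): L=43 R=98
Round 2 (k=26): L=98 R=208
Round 3 (k=15): L=208 R=85
Round 4 (k=22): L=85 R=133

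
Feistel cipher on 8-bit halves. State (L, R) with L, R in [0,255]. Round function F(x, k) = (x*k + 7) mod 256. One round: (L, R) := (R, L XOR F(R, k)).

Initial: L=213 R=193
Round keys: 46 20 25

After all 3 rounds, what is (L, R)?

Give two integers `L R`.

Round 1 (k=46): L=193 R=96
Round 2 (k=20): L=96 R=70
Round 3 (k=25): L=70 R=189

Answer: 70 189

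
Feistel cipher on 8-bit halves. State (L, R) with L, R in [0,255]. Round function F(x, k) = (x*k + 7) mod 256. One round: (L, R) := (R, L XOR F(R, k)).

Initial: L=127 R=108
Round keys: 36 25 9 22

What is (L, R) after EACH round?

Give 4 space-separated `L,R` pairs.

Answer: 108,72 72,99 99,202 202,0

Derivation:
Round 1 (k=36): L=108 R=72
Round 2 (k=25): L=72 R=99
Round 3 (k=9): L=99 R=202
Round 4 (k=22): L=202 R=0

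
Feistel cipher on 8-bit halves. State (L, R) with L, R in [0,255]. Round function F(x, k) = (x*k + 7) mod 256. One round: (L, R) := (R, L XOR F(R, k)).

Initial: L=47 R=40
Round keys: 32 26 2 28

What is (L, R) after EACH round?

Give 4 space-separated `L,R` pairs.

Round 1 (k=32): L=40 R=40
Round 2 (k=26): L=40 R=63
Round 3 (k=2): L=63 R=173
Round 4 (k=28): L=173 R=204

Answer: 40,40 40,63 63,173 173,204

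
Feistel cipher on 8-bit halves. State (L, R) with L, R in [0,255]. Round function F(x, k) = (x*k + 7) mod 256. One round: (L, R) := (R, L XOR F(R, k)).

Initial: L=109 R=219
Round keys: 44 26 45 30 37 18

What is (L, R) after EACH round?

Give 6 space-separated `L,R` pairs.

Answer: 219,198 198,248 248,89 89,141 141,49 49,244

Derivation:
Round 1 (k=44): L=219 R=198
Round 2 (k=26): L=198 R=248
Round 3 (k=45): L=248 R=89
Round 4 (k=30): L=89 R=141
Round 5 (k=37): L=141 R=49
Round 6 (k=18): L=49 R=244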